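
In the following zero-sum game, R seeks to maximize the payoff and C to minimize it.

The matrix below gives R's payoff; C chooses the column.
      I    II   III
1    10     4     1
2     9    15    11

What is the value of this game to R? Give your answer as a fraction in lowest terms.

101/11

Column II is strictly dominated by III for C (it gives R more in every row).
The remaining 2×2 game on (1, 2) × (I, III) has no saddle point. Let R play 1 with probability p; indifference gives 10p + 9(1−p) = p + 11(1−p), so p = 2/11.
Similarly C's optimal q on I is 10/11, and the value is 10·(10/11) + (1)·(1/11) = 101/11.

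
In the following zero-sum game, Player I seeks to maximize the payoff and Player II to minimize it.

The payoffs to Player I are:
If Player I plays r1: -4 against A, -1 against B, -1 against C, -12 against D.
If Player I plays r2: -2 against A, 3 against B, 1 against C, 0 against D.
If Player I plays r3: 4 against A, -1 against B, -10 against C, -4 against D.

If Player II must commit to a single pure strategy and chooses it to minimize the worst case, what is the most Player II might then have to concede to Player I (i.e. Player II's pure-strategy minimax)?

0

The worst case (largest entry) in each column is A: 4, B: 3, C: 1, D: 0.
The best (smallest) of these is 0.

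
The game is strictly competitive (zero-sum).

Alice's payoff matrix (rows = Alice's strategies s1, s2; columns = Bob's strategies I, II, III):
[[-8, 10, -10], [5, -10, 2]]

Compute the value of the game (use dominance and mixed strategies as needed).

Column I is strictly dominated by III for Bob (it gives Alice more in every row).
The remaining 2×2 game on (s1, s2) × (II, III) has no saddle point. Let Alice play s1 with probability p; indifference gives 10p − 10(1−p) = −10p + 2(1−p), so p = 3/8.
Similarly Bob's optimal q on II is 3/8, and the value is 10·(3/8) + (-10)·(5/8) = -5/2.

-5/2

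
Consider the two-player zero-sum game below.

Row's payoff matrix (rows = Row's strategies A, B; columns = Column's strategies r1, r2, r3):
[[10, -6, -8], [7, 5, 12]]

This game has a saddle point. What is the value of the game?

5

Row minima: -8, 5 → Row's maximin is 5.
Column maxima: 10, 5, 12 → Column's minimax is 5.
They coincide at (B, r2), so the value is 5.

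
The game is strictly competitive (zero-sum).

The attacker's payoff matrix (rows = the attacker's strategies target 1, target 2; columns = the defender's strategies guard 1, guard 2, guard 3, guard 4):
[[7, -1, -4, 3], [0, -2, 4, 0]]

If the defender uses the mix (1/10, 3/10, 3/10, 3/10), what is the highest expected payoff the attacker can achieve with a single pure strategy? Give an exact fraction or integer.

target 1: (7)·(1/10) + (-1)·(3/10) + (-4)·(3/10) + (3)·(3/10) = 1/10.
target 2: (0)·(1/10) + (-2)·(3/10) + (4)·(3/10) + (0)·(3/10) = 3/5.
The best pure response is target 2 with expected payoff 3/5.

3/5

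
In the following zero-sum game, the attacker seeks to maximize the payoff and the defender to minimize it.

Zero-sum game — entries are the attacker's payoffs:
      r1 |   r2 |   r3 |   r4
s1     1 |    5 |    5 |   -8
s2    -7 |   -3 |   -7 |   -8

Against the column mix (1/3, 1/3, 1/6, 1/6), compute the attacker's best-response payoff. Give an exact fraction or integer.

3/2

s1: (1)·(1/3) + (5)·(1/3) + (5)·(1/6) + (-8)·(1/6) = 3/2.
s2: (-7)·(1/3) + (-3)·(1/3) + (-7)·(1/6) + (-8)·(1/6) = -35/6.
The best pure response is s1 with expected payoff 3/2.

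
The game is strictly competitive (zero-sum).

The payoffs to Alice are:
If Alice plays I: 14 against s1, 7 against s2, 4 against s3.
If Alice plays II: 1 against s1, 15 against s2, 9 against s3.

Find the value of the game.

61/9

Column s2 is strictly dominated by s3 for Bob (it gives Alice more in every row).
The remaining 2×2 game on (I, II) × (s1, s3) has no saddle point. Let Alice play I with probability p; indifference gives 14p + (1−p) = 4p + 9(1−p), so p = 4/9.
Similarly Bob's optimal q on s1 is 5/18, and the value is 14·(5/18) + (4)·(13/18) = 61/9.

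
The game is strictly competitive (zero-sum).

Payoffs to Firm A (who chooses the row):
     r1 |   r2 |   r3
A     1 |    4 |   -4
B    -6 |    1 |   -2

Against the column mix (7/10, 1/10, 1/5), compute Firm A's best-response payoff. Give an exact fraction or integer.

3/10

A: (1)·(7/10) + (4)·(1/10) + (-4)·(1/5) = 3/10.
B: (-6)·(7/10) + (1)·(1/10) + (-2)·(1/5) = -9/2.
The best pure response is A with expected payoff 3/10.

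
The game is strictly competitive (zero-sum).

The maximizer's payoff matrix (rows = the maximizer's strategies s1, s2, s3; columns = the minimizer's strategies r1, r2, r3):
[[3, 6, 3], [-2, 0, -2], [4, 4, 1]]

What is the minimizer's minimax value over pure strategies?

3

The worst case (largest entry) in each column is r1: 4, r2: 6, r3: 3.
The best (smallest) of these is 3.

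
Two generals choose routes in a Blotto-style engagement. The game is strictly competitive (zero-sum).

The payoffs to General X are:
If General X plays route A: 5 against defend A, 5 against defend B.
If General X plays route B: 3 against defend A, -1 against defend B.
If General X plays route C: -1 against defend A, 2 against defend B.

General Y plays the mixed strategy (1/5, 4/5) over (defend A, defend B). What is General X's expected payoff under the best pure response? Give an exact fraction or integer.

route A: (5)·(1/5) + (5)·(4/5) = 5.
route B: (3)·(1/5) + (-1)·(4/5) = -1/5.
route C: (-1)·(1/5) + (2)·(4/5) = 7/5.
The best pure response is route A with expected payoff 5.

5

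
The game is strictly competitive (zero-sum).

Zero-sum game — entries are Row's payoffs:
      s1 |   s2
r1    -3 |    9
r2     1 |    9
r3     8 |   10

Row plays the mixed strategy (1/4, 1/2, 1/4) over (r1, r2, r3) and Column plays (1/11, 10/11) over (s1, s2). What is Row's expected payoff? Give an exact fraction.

377/44

Against (1/11, 10/11), each row's expected payoff is r1: 87/11; r2: 91/11; r3: 108/11.
Taking the (1/4, 1/2, 1/4)-weighted average: (1/4)·(87/11) + (1/2)·(91/11) + (1/4)·(108/11) = 377/44.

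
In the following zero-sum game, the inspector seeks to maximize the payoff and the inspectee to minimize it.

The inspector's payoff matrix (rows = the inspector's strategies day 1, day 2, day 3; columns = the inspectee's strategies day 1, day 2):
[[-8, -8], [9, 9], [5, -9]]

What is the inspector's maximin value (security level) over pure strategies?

9

The worst-case payoff for each row is day 1: -8, day 2: 9, day 3: -9.
The best of these is 9.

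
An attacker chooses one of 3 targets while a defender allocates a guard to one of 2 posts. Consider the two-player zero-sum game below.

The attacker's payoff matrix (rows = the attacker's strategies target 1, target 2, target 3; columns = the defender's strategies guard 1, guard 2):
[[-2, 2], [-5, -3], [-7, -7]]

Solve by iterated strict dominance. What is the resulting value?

Row target 3 is strictly dominated by row target 1 (-2>-7, 2>-7); eliminate target 3.
Row target 2 is strictly dominated by row target 1 (-2>-5, 2>-3); eliminate target 2.
Column guard 2 is strictly dominated by guard 1 for the defender (-2<2); eliminate guard 2.
Only (target 1, guard 1) remains, with payoff -2.

-2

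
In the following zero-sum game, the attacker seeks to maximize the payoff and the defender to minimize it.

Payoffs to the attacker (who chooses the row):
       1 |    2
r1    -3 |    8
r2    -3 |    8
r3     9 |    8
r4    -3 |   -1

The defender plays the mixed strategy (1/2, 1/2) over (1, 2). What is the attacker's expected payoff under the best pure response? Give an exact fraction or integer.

r1: (-3)·(1/2) + (8)·(1/2) = 5/2.
r2: (-3)·(1/2) + (8)·(1/2) = 5/2.
r3: (9)·(1/2) + (8)·(1/2) = 17/2.
r4: (-3)·(1/2) + (-1)·(1/2) = -2.
The best pure response is r3 with expected payoff 17/2.

17/2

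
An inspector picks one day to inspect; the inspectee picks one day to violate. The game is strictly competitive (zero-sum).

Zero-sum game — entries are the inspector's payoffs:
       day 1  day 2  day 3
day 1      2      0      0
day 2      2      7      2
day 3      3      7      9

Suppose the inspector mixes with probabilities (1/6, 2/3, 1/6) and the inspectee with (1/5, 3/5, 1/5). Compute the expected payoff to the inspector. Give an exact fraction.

Against (1/5, 3/5, 1/5), each row's expected payoff is day 1: 2/5; day 2: 5; day 3: 33/5.
Taking the (1/6, 2/3, 1/6)-weighted average: (1/6)·(2/5) + (2/3)·(5) + (1/6)·(33/5) = 9/2.

9/2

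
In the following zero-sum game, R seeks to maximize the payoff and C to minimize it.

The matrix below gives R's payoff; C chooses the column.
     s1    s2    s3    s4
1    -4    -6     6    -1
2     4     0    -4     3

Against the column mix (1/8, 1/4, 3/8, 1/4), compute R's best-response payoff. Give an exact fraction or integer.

0

1: (-4)·(1/8) + (-6)·(1/4) + (6)·(3/8) + (-1)·(1/4) = 0.
2: (4)·(1/8) + (0)·(1/4) + (-4)·(3/8) + (3)·(1/4) = -1/4.
The best pure response is 1 with expected payoff 0.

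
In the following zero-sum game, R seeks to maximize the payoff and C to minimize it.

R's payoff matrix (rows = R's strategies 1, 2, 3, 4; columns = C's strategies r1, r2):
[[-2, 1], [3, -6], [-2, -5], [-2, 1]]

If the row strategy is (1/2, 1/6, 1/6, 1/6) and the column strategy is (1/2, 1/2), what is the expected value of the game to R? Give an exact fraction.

Against (1/2, 1/2), each row's expected payoff is 1: -1/2; 2: -3/2; 3: -7/2; 4: -1/2.
Taking the (1/2, 1/6, 1/6, 1/6)-weighted average: (1/2)·(-1/2) + (1/6)·(-3/2) + (1/6)·(-7/2) + (1/6)·(-1/2) = -7/6.

-7/6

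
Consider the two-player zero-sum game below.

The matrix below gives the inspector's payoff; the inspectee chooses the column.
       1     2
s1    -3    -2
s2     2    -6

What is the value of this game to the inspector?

-22/9

Row minima are -3 and -6, so the inspector's maximin is -3; column maxima are 2 and -2, so the inspectee's minimax is -2. These differ, so the equilibrium is in mixed strategies.
Let the inspector play s1 with probability p. The inspectee is indifferent when −3p + 2(1−p) = −2p − 6(1−p), giving p = 8/9.
Let the inspectee play 1 with probability q. The inspector is indifferent when −3q − 2(1−q) = 2q − 6(1−q), giving q = 4/9.
The value is -3·(4/9) + (-2)·(5/9) = -22/9.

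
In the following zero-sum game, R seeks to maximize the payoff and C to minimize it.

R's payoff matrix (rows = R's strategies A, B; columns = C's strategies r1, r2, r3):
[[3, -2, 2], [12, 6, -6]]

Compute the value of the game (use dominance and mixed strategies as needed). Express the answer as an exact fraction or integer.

0

Column r1 is strictly dominated by r2 for C (it gives R more in every row).
The remaining 2×2 game on (A, B) × (r2, r3) has no saddle point. Let R play A with probability p; indifference gives −2p + 6(1−p) = 2p − 6(1−p), so p = 3/4.
Similarly C's optimal q on r2 is 1/2, and the value is -2·(1/2) + (2)·(1/2) = 0.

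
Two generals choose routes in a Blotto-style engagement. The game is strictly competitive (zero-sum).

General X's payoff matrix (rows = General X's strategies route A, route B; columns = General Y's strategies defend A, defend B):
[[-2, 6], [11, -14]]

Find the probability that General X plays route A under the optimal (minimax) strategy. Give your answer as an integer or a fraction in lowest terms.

Row minima are -2 and -14, so General X's maximin is -2; column maxima are 11 and 6, so General Y's minimax is 6. These differ, so the equilibrium is in mixed strategies.
Let General X play route A with probability p. General Y is indifferent when −2p + 11(1−p) = 6p − 14(1−p), giving p = 25/33.

25/33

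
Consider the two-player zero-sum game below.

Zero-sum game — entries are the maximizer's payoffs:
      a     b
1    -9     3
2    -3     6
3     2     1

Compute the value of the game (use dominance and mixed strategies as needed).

3/2

Row 1 is strictly dominated by row 2, so the maximizer never plays it.
The remaining 2×2 game on (2, 3) × (a, b) has no saddle point. Let the maximizer play 2 with probability p; indifference gives −3p + 2(1−p) = 6p + (1−p), so p = 1/10.
Similarly the minimizer's optimal q on a is 1/2, and the value is -3·(1/2) + (6)·(1/2) = 3/2.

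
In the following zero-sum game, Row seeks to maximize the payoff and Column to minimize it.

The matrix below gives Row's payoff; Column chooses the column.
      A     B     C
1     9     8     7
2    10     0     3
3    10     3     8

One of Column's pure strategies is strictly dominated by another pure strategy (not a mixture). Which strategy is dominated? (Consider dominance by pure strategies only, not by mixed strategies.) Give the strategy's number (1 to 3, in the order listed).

1

Column prefers columns that give Row less. Compare A with B: 8 < 9, 0 < 10, 3 < 10.
So B strictly dominates A for Column; A is strictly dominated.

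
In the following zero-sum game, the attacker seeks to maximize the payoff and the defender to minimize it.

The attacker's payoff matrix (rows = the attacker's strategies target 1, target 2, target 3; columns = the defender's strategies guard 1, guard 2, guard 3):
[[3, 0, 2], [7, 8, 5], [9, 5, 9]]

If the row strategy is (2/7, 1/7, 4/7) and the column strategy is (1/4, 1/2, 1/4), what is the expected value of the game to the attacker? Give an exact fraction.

Against (1/4, 1/2, 1/4), each row's expected payoff is target 1: 5/4; target 2: 7; target 3: 7.
Taking the (2/7, 1/7, 4/7)-weighted average: (2/7)·(5/4) + (1/7)·(7) + (4/7)·(7) = 75/14.

75/14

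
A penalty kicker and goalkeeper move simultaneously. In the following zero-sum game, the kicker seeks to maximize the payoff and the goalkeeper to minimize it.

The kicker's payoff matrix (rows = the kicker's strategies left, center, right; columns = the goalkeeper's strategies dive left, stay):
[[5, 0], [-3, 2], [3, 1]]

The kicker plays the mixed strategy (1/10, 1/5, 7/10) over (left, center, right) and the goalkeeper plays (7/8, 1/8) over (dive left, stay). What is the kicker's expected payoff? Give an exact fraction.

151/80

Against (7/8, 1/8), each row's expected payoff is left: 35/8; center: -19/8; right: 11/4.
Taking the (1/10, 1/5, 7/10)-weighted average: (1/10)·(35/8) + (1/5)·(-19/8) + (7/10)·(11/4) = 151/80.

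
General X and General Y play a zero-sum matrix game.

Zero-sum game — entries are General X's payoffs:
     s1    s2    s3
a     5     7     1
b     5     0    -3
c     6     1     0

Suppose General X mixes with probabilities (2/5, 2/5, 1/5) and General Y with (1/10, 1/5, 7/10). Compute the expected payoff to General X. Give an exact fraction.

14/25

Against (1/10, 1/5, 7/10), each row's expected payoff is a: 13/5; b: -8/5; c: 4/5.
Taking the (2/5, 2/5, 1/5)-weighted average: (2/5)·(13/5) + (2/5)·(-8/5) + (1/5)·(4/5) = 14/25.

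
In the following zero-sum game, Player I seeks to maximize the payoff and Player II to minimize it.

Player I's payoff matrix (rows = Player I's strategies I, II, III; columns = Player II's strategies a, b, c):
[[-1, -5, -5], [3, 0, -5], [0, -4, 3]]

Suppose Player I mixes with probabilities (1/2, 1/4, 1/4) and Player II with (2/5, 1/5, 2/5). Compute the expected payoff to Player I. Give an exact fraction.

-9/5

Against (2/5, 1/5, 2/5), each row's expected payoff is I: -17/5; II: -4/5; III: 2/5.
Taking the (1/2, 1/4, 1/4)-weighted average: (1/2)·(-17/5) + (1/4)·(-4/5) + (1/4)·(2/5) = -9/5.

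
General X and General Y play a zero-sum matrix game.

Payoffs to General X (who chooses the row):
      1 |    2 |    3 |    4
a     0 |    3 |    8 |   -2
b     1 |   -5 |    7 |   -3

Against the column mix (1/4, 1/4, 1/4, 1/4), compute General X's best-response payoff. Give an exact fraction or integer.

9/4

a: (0)·(1/4) + (3)·(1/4) + (8)·(1/4) + (-2)·(1/4) = 9/4.
b: (1)·(1/4) + (-5)·(1/4) + (7)·(1/4) + (-3)·(1/4) = 0.
The best pure response is a with expected payoff 9/4.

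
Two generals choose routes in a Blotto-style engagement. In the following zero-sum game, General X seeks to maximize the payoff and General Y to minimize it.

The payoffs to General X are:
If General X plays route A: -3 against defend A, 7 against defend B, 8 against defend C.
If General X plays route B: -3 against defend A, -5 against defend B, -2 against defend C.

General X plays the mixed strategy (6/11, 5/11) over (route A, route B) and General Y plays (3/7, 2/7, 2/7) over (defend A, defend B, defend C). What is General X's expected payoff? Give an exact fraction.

1/7

Against (3/7, 2/7, 2/7), each row's expected payoff is route A: 3; route B: -23/7.
Taking the (6/11, 5/11)-weighted average: (6/11)·(3) + (5/11)·(-23/7) = 1/7.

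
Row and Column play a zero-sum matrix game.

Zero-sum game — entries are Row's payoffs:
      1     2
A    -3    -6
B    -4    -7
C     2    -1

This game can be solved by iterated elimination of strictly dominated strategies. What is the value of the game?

Row B is strictly dominated by row A (-3>-4, -6>-7); eliminate B.
Column 1 is strictly dominated by 2 for Column (-6<-3, -1<2); eliminate 1.
Row A is strictly dominated by row C (-1>-6); eliminate A.
Only (C, 2) remains, with payoff -1.

-1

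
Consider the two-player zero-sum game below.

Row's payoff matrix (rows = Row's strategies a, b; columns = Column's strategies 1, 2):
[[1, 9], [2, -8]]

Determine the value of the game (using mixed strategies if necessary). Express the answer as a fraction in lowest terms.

13/9

Row minima are 1 and -8, so Row's maximin is 1; column maxima are 2 and 9, so Column's minimax is 2. These differ, so the equilibrium is in mixed strategies.
Let Row play a with probability p. Column is indifferent when p + 2(1−p) = 9p − 8(1−p), giving p = 5/9.
Let Column play 1 with probability q. Row is indifferent when q + 9(1−q) = 2q − 8(1−q), giving q = 17/18.
The value is 1·(17/18) + (9)·(1/18) = 13/9.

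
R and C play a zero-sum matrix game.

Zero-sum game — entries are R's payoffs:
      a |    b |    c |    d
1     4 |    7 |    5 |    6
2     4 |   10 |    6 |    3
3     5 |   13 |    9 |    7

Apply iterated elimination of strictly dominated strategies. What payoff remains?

Row 1 is strictly dominated by row 3 (5>4, 13>7, 9>5, 7>6); eliminate 1.
Column c is strictly dominated by a for C (4<6, 5<9); eliminate c.
Row 2 is strictly dominated by row 3 (5>4, 13>10, 7>3); eliminate 2.
Column b is strictly dominated by a for C (5<13); eliminate b.
Column d is strictly dominated by a for C (5<7); eliminate d.
Only (3, a) remains, with payoff 5.

5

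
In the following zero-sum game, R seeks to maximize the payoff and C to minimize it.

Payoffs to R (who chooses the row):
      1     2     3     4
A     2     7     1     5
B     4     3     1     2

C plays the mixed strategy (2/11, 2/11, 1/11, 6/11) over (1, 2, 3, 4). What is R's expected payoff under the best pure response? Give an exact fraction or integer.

A: (2)·(2/11) + (7)·(2/11) + (1)·(1/11) + (5)·(6/11) = 49/11.
B: (4)·(2/11) + (3)·(2/11) + (1)·(1/11) + (2)·(6/11) = 27/11.
The best pure response is A with expected payoff 49/11.

49/11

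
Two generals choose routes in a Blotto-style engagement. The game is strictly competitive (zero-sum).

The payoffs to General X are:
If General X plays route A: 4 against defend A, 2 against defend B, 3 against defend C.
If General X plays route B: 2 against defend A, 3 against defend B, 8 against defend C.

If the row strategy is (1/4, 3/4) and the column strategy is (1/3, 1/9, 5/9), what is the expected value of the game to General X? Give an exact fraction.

Against (1/3, 1/9, 5/9), each row's expected payoff is route A: 29/9; route B: 49/9.
Taking the (1/4, 3/4)-weighted average: (1/4)·(29/9) + (3/4)·(49/9) = 44/9.

44/9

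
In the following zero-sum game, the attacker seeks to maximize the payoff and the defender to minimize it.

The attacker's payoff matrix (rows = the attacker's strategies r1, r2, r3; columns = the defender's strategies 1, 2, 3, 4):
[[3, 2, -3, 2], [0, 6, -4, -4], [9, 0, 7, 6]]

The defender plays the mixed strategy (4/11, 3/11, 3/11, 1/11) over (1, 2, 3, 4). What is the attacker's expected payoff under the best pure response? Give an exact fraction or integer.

r1: (3)·(4/11) + (2)·(3/11) + (-3)·(3/11) + (2)·(1/11) = 1.
r2: (0)·(4/11) + (6)·(3/11) + (-4)·(3/11) + (-4)·(1/11) = 2/11.
r3: (9)·(4/11) + (0)·(3/11) + (7)·(3/11) + (6)·(1/11) = 63/11.
The best pure response is r3 with expected payoff 63/11.

63/11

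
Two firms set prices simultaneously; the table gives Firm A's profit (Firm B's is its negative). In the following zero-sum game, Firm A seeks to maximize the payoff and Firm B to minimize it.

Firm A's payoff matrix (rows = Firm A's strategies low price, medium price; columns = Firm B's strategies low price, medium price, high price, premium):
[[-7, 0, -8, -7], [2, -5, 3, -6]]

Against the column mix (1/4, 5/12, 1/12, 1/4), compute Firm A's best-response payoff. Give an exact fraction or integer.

low price: (-7)·(1/4) + (0)·(5/12) + (-8)·(1/12) + (-7)·(1/4) = -25/6.
medium price: (2)·(1/4) + (-5)·(5/12) + (3)·(1/12) + (-6)·(1/4) = -17/6.
The best pure response is medium price with expected payoff -17/6.

-17/6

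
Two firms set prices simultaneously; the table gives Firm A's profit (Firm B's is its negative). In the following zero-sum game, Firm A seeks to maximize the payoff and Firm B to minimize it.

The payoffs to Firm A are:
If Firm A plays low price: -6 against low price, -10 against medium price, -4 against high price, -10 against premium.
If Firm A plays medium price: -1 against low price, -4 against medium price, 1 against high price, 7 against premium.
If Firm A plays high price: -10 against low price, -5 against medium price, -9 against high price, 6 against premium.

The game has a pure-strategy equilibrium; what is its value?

Row minima: -10, -4, -10 → Firm A's maximin is -4.
Column maxima: -1, -4, 1, 7 → Firm B's minimax is -4.
They coincide at (medium price, medium price), so the value is -4.

-4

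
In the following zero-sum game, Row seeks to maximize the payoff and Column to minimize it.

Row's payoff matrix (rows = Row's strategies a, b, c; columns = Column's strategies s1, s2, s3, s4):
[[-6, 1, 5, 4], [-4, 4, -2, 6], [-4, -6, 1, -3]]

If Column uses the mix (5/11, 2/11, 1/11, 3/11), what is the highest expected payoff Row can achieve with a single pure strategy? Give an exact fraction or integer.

a: (-6)·(5/11) + (1)·(2/11) + (5)·(1/11) + (4)·(3/11) = -1.
b: (-4)·(5/11) + (4)·(2/11) + (-2)·(1/11) + (6)·(3/11) = 4/11.
c: (-4)·(5/11) + (-6)·(2/11) + (1)·(1/11) + (-3)·(3/11) = -40/11.
The best pure response is b with expected payoff 4/11.

4/11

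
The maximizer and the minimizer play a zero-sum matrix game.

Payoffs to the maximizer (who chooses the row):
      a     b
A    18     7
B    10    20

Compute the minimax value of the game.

290/21

Row minima are 7 and 10, so the maximizer's maximin is 10; column maxima are 18 and 20, so the minimizer's minimax is 18. These differ, so the equilibrium is in mixed strategies.
Let the maximizer play A with probability p. The minimizer is indifferent when 18p + 10(1−p) = 7p + 20(1−p), giving p = 10/21.
Let the minimizer play a with probability q. The maximizer is indifferent when 18q + 7(1−q) = 10q + 20(1−q), giving q = 13/21.
The value is 18·(13/21) + (7)·(8/21) = 290/21.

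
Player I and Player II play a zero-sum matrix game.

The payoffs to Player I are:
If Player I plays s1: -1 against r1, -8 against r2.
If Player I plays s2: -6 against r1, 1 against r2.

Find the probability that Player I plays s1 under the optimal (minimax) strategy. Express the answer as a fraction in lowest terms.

Row minima are -8 and -6, so Player I's maximin is -6; column maxima are -1 and 1, so Player II's minimax is -1. These differ, so the equilibrium is in mixed strategies.
Let Player I play s1 with probability p. Player II is indifferent when −p − 6(1−p) = −8p + (1−p), giving p = 1/2.

1/2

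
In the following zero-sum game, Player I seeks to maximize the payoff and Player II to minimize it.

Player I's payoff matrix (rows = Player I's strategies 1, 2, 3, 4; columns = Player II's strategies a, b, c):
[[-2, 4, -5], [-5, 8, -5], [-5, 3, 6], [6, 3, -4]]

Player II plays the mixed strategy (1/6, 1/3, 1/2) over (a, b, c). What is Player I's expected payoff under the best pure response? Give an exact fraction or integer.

1: (-2)·(1/6) + (4)·(1/3) + (-5)·(1/2) = -3/2.
2: (-5)·(1/6) + (8)·(1/3) + (-5)·(1/2) = -2/3.
3: (-5)·(1/6) + (3)·(1/3) + (6)·(1/2) = 19/6.
4: (6)·(1/6) + (3)·(1/3) + (-4)·(1/2) = 0.
The best pure response is 3 with expected payoff 19/6.

19/6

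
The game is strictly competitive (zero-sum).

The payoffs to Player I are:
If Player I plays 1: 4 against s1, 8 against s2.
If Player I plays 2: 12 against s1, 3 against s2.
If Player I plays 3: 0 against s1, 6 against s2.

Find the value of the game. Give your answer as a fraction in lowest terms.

84/13

Row 3 is strictly dominated by row 1, so Player I never plays it.
The remaining 2×2 game on (1, 2) × (s1, s2) has no saddle point. Let Player I play 1 with probability p; indifference gives 4p + 12(1−p) = 8p + 3(1−p), so p = 9/13.
Similarly Player II's optimal q on s1 is 5/13, and the value is 4·(5/13) + (8)·(8/13) = 84/13.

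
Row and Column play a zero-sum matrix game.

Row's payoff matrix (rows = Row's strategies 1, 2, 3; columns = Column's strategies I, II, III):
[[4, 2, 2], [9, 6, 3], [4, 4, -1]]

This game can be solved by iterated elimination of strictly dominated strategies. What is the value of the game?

3

Column I is strictly dominated by III for Column (2<4, 3<9, -1<4); eliminate I.
Row 1 is strictly dominated by row 2 (6>2, 3>2); eliminate 1.
Row 3 is strictly dominated by row 2 (6>4, 3>-1); eliminate 3.
Column II is strictly dominated by III for Column (3<6); eliminate II.
Only (2, III) remains, with payoff 3.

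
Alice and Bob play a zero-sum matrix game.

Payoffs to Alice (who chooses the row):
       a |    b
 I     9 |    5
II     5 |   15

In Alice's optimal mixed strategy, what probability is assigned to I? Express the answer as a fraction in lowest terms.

5/7

Row minima are 5 and 5, so Alice's maximin is 5; column maxima are 9 and 15, so Bob's minimax is 9. These differ, so the equilibrium is in mixed strategies.
Let Alice play I with probability p. Bob is indifferent when 9p + 5(1−p) = 5p + 15(1−p), giving p = 5/7.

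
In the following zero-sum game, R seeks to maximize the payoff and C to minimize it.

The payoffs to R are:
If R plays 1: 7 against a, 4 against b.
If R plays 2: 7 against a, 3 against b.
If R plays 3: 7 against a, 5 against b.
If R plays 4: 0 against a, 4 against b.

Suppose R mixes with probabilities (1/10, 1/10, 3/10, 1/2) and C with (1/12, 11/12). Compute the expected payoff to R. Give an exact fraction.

497/120

Against (1/12, 11/12), each row's expected payoff is 1: 17/4; 2: 10/3; 3: 31/6; 4: 11/3.
Taking the (1/10, 1/10, 3/10, 1/2)-weighted average: (1/10)·(17/4) + (1/10)·(10/3) + (3/10)·(31/6) + (1/2)·(11/3) = 497/120.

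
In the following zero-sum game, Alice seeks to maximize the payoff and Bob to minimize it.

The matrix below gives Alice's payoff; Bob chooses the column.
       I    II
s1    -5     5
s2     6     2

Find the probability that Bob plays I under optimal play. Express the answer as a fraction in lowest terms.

Row minima are -5 and 2, so Alice's maximin is 2; column maxima are 6 and 5, so Bob's minimax is 5. These differ, so the equilibrium is in mixed strategies.
Let Bob play I with probability q. Alice is indifferent when −5q + 5(1−q) = 6q + 2(1−q), giving q = 3/14.

3/14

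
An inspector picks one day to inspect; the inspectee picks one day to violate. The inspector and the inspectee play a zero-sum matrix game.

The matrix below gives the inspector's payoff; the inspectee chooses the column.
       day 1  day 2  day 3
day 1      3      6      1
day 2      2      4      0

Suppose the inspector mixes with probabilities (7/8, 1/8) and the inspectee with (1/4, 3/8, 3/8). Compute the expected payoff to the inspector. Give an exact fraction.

Against (1/4, 3/8, 3/8), each row's expected payoff is day 1: 27/8; day 2: 2.
Taking the (7/8, 1/8)-weighted average: (7/8)·(27/8) + (1/8)·(2) = 205/64.

205/64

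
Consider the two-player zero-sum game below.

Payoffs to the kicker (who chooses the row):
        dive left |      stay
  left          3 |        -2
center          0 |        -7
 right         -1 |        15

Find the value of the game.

43/21

Row center is strictly dominated by row left, so the kicker never plays it.
The remaining 2×2 game on (left, right) × (dive left, stay) has no saddle point. Let the kicker play left with probability p; indifference gives 3p − (1−p) = −2p + 15(1−p), so p = 16/21.
Similarly the goalkeeper's optimal q on dive left is 17/21, and the value is 3·(17/21) + (-2)·(4/21) = 43/21.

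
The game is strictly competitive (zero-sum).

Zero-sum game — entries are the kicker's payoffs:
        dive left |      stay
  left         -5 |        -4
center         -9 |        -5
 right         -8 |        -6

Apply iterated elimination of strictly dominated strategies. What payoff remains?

-5

Row right is strictly dominated by row left (-5>-8, -4>-6); eliminate right.
Row center is strictly dominated by row left (-5>-9, -4>-5); eliminate center.
Column stay is strictly dominated by dive left for the goalkeeper (-5<-4); eliminate stay.
Only (left, dive left) remains, with payoff -5.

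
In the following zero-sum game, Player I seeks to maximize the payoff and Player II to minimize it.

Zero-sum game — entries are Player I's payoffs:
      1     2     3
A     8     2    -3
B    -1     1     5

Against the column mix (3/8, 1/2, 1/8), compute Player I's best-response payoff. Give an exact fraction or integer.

29/8

A: (8)·(3/8) + (2)·(1/2) + (-3)·(1/8) = 29/8.
B: (-1)·(3/8) + (1)·(1/2) + (5)·(1/8) = 3/4.
The best pure response is A with expected payoff 29/8.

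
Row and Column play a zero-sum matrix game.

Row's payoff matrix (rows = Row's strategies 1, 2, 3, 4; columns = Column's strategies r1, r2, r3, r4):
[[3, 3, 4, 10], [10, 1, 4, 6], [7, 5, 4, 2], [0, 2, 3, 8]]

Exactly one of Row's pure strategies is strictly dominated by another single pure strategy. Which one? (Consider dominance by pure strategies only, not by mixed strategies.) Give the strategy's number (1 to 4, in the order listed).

4

Compare 4 with 1: 3 > 0, 3 > 2, 4 > 3, 10 > 8.
So 1 strictly dominates 4 for Row; 4 is strictly dominated.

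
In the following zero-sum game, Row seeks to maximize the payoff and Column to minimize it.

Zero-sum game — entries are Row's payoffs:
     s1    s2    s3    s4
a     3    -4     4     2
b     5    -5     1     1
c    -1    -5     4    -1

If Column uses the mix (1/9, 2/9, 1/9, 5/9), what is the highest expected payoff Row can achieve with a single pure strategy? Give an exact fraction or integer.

a: (3)·(1/9) + (-4)·(2/9) + (4)·(1/9) + (2)·(5/9) = 1.
b: (5)·(1/9) + (-5)·(2/9) + (1)·(1/9) + (1)·(5/9) = 1/9.
c: (-1)·(1/9) + (-5)·(2/9) + (4)·(1/9) + (-1)·(5/9) = -4/3.
The best pure response is a with expected payoff 1.

1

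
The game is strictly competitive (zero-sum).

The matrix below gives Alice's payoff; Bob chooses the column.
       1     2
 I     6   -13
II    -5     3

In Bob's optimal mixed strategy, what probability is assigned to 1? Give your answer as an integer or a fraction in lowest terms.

16/27

Row minima are -13 and -5, so Alice's maximin is -5; column maxima are 6 and 3, so Bob's minimax is 3. These differ, so the equilibrium is in mixed strategies.
Let Bob play 1 with probability q. Alice is indifferent when 6q − 13(1−q) = −5q + 3(1−q), giving q = 16/27.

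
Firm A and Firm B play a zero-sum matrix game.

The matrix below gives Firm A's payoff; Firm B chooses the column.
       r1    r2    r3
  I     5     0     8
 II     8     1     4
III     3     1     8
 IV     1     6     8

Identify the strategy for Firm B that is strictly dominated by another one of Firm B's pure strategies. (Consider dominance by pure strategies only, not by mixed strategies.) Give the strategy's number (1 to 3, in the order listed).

Firm B prefers columns that give Firm A less. Compare r3 with r2: 0 < 8, 1 < 4, 1 < 8, 6 < 8.
So r2 strictly dominates r3 for Firm B; r3 is strictly dominated.

3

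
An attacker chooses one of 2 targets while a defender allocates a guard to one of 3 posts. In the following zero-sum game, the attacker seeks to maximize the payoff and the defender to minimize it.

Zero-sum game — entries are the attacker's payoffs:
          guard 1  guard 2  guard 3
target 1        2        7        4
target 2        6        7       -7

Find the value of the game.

Column guard 2 is strictly dominated by guard 1 for the defender (it gives the attacker more in every row).
The remaining 2×2 game on (target 1, target 2) × (guard 1, guard 3) has no saddle point. Let the attacker play target 1 with probability p; indifference gives 2p + 6(1−p) = 4p − 7(1−p), so p = 13/15.
Similarly the defender's optimal q on guard 1 is 11/15, and the value is 2·(11/15) + (4)·(4/15) = 38/15.

38/15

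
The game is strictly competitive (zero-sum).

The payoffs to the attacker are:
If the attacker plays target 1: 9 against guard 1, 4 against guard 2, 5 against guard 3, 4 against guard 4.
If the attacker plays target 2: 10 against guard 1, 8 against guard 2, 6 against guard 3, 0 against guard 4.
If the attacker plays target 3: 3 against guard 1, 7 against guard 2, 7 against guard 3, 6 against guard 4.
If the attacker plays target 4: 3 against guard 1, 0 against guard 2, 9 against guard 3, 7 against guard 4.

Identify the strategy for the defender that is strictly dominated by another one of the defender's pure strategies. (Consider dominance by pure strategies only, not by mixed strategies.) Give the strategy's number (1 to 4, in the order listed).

The defender prefers columns that give the attacker less. Compare guard 3 with guard 4: 4 < 5, 0 < 6, 6 < 7, 7 < 9.
So guard 4 strictly dominates guard 3 for the defender; guard 3 is strictly dominated.

3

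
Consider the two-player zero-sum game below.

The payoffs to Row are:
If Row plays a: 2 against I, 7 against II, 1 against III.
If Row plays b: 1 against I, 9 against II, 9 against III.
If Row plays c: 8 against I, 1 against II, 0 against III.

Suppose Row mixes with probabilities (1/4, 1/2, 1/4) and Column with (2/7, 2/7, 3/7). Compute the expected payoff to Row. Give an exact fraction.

Against (2/7, 2/7, 3/7), each row's expected payoff is a: 3; b: 47/7; c: 18/7.
Taking the (1/4, 1/2, 1/4)-weighted average: (1/4)·(3) + (1/2)·(47/7) + (1/4)·(18/7) = 19/4.

19/4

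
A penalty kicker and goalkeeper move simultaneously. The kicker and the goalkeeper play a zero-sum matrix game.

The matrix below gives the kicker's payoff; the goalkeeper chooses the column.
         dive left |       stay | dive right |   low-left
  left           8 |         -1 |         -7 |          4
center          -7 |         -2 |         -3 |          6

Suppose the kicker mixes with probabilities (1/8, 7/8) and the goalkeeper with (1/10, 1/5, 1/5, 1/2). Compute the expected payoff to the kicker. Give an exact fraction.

Against (1/10, 1/5, 1/5, 1/2), each row's expected payoff is left: 6/5; center: 13/10.
Taking the (1/8, 7/8)-weighted average: (1/8)·(6/5) + (7/8)·(13/10) = 103/80.

103/80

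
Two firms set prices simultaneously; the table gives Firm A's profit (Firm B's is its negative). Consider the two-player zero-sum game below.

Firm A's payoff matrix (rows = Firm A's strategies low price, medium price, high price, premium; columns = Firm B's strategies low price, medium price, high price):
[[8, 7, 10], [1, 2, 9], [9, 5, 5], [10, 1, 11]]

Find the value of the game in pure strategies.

7

Row minima: 7, 1, 5, 1 → Firm A's maximin is 7.
Column maxima: 10, 7, 11 → Firm B's minimax is 7.
They coincide at (low price, medium price), so the value is 7.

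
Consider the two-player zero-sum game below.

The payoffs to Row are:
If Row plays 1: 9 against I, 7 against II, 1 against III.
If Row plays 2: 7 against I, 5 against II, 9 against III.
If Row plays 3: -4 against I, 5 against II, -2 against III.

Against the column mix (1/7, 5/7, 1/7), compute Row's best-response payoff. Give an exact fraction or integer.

45/7

1: (9)·(1/7) + (7)·(5/7) + (1)·(1/7) = 45/7.
2: (7)·(1/7) + (5)·(5/7) + (9)·(1/7) = 41/7.
3: (-4)·(1/7) + (5)·(5/7) + (-2)·(1/7) = 19/7.
The best pure response is 1 with expected payoff 45/7.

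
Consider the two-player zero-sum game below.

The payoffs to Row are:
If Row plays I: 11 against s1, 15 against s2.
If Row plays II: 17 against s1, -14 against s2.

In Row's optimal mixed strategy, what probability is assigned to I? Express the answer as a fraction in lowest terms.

Row minima are 11 and -14, so Row's maximin is 11; column maxima are 17 and 15, so Column's minimax is 15. These differ, so the equilibrium is in mixed strategies.
Let Row play I with probability p. Column is indifferent when 11p + 17(1−p) = 15p − 14(1−p), giving p = 31/35.

31/35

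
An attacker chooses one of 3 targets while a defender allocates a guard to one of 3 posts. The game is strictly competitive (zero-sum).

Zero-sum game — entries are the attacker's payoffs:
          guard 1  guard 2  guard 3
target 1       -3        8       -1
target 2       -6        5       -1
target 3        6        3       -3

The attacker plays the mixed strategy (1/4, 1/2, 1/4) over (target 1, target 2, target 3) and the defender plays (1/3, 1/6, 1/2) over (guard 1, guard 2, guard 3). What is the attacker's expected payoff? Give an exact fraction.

-5/8

Against (1/3, 1/6, 1/2), each row's expected payoff is target 1: -1/6; target 2: -5/3; target 3: 1.
Taking the (1/4, 1/2, 1/4)-weighted average: (1/4)·(-1/6) + (1/2)·(-5/3) + (1/4)·(1) = -5/8.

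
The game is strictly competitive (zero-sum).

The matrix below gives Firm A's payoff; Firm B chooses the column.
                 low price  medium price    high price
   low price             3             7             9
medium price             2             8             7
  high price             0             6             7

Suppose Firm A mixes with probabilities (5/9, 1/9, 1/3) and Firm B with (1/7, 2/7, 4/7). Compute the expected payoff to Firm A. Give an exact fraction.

431/63

Against (1/7, 2/7, 4/7), each row's expected payoff is low price: 53/7; medium price: 46/7; high price: 40/7.
Taking the (5/9, 1/9, 1/3)-weighted average: (5/9)·(53/7) + (1/9)·(46/7) + (1/3)·(40/7) = 431/63.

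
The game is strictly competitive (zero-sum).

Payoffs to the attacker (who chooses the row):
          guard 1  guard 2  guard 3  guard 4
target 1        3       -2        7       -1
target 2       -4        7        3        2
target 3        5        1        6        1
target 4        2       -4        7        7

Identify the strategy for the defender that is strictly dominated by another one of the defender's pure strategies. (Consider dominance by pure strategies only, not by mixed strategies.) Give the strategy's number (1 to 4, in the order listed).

3

The defender prefers columns that give the attacker less. Compare guard 3 with guard 1: 3 < 7, -4 < 3, 5 < 6, 2 < 7.
So guard 1 strictly dominates guard 3 for the defender; guard 3 is strictly dominated.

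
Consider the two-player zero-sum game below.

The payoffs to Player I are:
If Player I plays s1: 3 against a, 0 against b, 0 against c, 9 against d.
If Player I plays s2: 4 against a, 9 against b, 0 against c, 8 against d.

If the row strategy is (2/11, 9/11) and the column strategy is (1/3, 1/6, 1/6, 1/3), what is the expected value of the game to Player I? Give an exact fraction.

115/22

Against (1/3, 1/6, 1/6, 1/3), each row's expected payoff is s1: 4; s2: 11/2.
Taking the (2/11, 9/11)-weighted average: (2/11)·(4) + (9/11)·(11/2) = 115/22.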